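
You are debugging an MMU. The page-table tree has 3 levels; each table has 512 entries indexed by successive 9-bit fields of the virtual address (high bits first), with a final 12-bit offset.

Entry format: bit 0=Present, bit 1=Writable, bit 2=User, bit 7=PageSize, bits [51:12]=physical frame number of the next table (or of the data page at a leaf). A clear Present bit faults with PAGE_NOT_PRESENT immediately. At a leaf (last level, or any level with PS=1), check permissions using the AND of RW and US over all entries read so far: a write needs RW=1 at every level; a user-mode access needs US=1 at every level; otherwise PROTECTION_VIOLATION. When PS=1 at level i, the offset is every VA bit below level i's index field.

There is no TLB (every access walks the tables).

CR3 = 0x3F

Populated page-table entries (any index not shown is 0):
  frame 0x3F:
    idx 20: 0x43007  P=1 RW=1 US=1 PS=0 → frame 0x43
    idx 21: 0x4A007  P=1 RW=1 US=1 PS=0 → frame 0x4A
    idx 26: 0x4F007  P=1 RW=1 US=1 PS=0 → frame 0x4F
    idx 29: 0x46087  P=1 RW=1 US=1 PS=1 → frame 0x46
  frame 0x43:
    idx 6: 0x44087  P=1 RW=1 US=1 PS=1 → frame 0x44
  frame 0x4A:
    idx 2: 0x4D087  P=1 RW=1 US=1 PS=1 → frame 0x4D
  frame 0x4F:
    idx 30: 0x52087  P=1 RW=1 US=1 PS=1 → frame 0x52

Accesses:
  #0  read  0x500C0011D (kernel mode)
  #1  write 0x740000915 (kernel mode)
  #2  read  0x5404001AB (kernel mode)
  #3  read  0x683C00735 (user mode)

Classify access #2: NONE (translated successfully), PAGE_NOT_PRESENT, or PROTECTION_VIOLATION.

Walk each access:
#0 VA=0x500C0011D (r,kernel):
  L0: frame=0x3F idx=20 entry=0x43007 [P=1 RW=1 US=1 PS=0]
  L1: frame=0x43 idx=6 entry=0x44087 [P=1 RW=1 US=1 PS=1]
  ⇒ phys 0x4411D (huge @L1)  [2 reads]
#1 VA=0x740000915 (w,kernel):
  L0: frame=0x3F idx=29 entry=0x46087 [P=1 RW=1 US=1 PS=1]
  ⇒ phys 0x46915 (huge @L0)  [1 reads]
#2 VA=0x5404001AB (r,kernel):
  L0: frame=0x3F idx=21 entry=0x4A007 [P=1 RW=1 US=1 PS=0]
  L1: frame=0x4A idx=2 entry=0x4D087 [P=1 RW=1 US=1 PS=1]
  ⇒ phys 0x4D1AB (huge @L1)  [2 reads]
#3 VA=0x683C00735 (r,user):
  L0: frame=0x3F idx=26 entry=0x4F007 [P=1 RW=1 US=1 PS=0]
  L1: frame=0x4F idx=30 entry=0x52087 [P=1 RW=1 US=1 PS=1]
  ⇒ phys 0x52735 (huge @L1)  [2 reads]

Access #2 fault: NONE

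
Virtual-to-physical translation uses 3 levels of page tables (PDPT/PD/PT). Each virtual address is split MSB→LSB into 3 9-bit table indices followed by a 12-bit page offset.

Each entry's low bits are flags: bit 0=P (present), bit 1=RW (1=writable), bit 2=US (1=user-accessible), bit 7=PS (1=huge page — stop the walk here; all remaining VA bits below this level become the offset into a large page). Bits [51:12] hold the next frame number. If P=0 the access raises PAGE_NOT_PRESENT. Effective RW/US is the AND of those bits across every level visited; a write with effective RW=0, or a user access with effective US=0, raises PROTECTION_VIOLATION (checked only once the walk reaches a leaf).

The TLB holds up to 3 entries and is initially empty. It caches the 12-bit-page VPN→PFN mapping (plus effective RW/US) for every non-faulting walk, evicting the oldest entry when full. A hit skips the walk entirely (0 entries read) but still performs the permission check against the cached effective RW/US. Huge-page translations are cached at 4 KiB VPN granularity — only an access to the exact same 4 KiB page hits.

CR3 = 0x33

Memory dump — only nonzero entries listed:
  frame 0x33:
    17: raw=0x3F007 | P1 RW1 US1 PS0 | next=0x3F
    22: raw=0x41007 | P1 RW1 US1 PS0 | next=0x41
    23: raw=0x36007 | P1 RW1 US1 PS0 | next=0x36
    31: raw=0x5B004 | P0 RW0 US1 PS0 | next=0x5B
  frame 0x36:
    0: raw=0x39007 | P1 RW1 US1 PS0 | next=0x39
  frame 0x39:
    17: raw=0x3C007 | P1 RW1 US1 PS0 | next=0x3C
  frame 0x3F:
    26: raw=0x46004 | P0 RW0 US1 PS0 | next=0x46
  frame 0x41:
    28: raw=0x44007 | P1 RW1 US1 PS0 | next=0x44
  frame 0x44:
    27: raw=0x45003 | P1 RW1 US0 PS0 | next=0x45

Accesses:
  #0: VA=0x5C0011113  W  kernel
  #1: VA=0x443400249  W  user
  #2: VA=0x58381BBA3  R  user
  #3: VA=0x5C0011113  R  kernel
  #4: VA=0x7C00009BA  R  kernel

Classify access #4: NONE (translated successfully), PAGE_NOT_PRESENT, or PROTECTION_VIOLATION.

Walk each access:
#0 VA=0x5C0011113 (w,kernel):
  L0 @0x33[23] → 0x36007  P=1,RW=1,US=1,PS=0
  L1 @0x36[0] → 0x39007  P=1,RW=1,US=1,PS=0
  L2 @0x39[17] → 0x3C007  P=1,RW=1,US=1,PS=0
  ✓ 0x3C113  — 3 lookups
#1 VA=0x443400249 (w,user):
  L0 @0x33[17] → 0x3F007  P=1,RW=1,US=1,PS=0
  L1 @0x3F[26] → 0x46004  P=0,RW=0,US=1,PS=0
  ⇒ fault: PAGE_NOT_PRESENT  — 2 lookups
#2 VA=0x58381BBA3 (r,user):
  L0 @0x33[22] → 0x41007  P=1,RW=1,US=1,PS=0
  L1 @0x41[28] → 0x44007  P=1,RW=1,US=1,PS=0
  L2 @0x44[27] → 0x45003  P=1,RW=1,US=0,PS=0
  ⇒ fault: PROTECTION_VIOLATION  — 3 lookups
#3 VA=0x5C0011113 (r,kernel):
  TLB hit vpn=0x5C0011 → PA=0x3C113
#4 VA=0x7C00009BA (r,kernel):
  L0 @0x33[31] → 0x5B004  P=0,RW=0,US=1,PS=0
  ⇒ fault: PAGE_NOT_PRESENT  — 1 lookups

Access #4 fault: PAGE_NOT_PRESENT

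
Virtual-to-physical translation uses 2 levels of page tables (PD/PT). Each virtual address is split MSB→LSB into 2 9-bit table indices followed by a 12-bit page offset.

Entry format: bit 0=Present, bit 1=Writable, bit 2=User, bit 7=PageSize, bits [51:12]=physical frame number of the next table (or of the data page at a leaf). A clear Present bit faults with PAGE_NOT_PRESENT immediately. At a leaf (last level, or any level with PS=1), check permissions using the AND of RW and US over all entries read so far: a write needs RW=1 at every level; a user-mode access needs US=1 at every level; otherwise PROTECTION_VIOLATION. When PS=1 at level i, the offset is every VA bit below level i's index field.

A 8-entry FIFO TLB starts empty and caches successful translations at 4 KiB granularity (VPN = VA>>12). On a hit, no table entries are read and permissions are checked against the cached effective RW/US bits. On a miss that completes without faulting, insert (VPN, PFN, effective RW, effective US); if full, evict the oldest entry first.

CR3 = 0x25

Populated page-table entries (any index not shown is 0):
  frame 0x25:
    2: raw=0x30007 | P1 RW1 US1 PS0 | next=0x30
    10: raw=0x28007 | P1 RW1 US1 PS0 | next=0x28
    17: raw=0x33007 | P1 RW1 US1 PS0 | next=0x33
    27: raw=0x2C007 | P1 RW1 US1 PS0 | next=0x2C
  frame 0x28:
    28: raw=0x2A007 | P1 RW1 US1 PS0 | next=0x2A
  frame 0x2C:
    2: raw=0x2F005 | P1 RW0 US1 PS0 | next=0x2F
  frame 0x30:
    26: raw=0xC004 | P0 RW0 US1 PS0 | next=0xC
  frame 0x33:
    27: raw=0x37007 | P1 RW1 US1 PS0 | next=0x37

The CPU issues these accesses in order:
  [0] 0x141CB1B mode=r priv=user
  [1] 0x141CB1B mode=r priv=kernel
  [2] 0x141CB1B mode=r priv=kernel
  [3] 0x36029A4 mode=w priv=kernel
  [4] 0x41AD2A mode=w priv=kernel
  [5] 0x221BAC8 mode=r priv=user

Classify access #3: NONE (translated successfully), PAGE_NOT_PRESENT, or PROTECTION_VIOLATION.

Trace:
#0 VA=0x141CB1B (r,user):
  lvl0: tbl 0x25, slot 10 ⇒ 0x28007 (P1/RW1/US1/PS0)
  lvl1: tbl 0x28, slot 28 ⇒ 0x2A007 (P1/RW1/US1/PS0)
  ⇒ phys 0x2AB1B  [2 reads]
#1 VA=0x141CB1B (r,kernel):
  TLB hit vpn=0x141C → PA=0x2AB1B
#2 VA=0x141CB1B (r,kernel):
  TLB hit vpn=0x141C → PA=0x2AB1B
#3 VA=0x36029A4 (w,kernel):
  lvl0: tbl 0x25, slot 27 ⇒ 0x2C007 (P1/RW1/US1/PS0)
  lvl1: tbl 0x2C, slot 2 ⇒ 0x2F005 (P1/RW0/US1/PS0)
  → PROTECTION_VIOLATION  (2 entries read)
#4 VA=0x41AD2A (w,kernel):
  lvl0: tbl 0x25, slot 2 ⇒ 0x30007 (P1/RW1/US1/PS0)
  lvl1: tbl 0x30, slot 26 ⇒ 0xC004 (P0/RW0/US1/PS0)
  → PAGE_NOT_PRESENT  (2 entries read)
#5 VA=0x221BAC8 (r,user):
  lvl0: tbl 0x25, slot 17 ⇒ 0x33007 (P1/RW1/US1/PS0)
  lvl1: tbl 0x33, slot 27 ⇒ 0x37007 (P1/RW1/US1/PS0)
  ⇒ phys 0x37AC8  [2 reads]

Access #3 fault: PROTECTION_VIOLATION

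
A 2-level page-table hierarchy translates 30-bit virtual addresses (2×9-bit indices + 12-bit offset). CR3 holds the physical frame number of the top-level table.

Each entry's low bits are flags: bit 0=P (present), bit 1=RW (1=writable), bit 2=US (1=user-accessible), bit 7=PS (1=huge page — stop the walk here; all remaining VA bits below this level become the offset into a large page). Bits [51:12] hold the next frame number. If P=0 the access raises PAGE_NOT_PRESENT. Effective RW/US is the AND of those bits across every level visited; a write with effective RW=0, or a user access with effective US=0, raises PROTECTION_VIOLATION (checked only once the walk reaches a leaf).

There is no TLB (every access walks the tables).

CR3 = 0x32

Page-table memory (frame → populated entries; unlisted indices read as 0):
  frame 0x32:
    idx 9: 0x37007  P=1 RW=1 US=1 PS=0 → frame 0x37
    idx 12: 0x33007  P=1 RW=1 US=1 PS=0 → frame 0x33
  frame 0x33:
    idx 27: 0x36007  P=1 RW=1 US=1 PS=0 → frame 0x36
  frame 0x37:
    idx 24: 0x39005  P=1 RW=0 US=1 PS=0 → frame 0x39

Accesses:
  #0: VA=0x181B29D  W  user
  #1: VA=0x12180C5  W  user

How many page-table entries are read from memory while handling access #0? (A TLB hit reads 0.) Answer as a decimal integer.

Walk each access:
#0 VA=0x181B29D (w,user):
  L0 @0x32[12] → 0x33007  P=1,RW=1,US=1,PS=0
  L1 @0x33[27] → 0x36007  P=1,RW=1,US=1,PS=0
  → PA=0x3629D  (2 entries read)
#1 VA=0x12180C5 (w,user):
  L0 @0x32[9] → 0x37007  P=1,RW=1,US=1,PS=0
  L1 @0x37[24] → 0x39005  P=1,RW=0,US=1,PS=0
  ⇒ fault: PROTECTION_VIOLATION  — 2 lookups

Entries read for #0: 2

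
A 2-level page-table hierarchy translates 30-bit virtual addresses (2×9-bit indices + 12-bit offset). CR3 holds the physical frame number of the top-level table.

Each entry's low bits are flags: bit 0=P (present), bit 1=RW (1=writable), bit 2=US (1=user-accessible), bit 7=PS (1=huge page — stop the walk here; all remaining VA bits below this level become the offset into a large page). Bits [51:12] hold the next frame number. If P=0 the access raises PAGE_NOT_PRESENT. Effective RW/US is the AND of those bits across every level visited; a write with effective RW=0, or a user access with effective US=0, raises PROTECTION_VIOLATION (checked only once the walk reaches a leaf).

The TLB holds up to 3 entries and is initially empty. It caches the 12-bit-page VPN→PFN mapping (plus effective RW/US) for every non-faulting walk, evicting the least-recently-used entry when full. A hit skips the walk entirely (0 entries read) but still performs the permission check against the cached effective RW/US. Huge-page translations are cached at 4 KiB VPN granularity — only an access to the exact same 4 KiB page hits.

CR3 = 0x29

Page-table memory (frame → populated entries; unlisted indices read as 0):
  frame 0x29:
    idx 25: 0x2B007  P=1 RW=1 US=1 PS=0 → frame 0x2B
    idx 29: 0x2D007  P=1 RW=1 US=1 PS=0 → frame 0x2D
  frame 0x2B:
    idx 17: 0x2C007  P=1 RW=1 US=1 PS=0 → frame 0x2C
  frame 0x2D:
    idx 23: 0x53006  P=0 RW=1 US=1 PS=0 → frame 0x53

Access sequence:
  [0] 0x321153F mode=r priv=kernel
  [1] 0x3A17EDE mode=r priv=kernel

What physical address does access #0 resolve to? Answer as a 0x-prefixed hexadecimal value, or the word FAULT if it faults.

Per-access translation:
#0 VA=0x321153F (r,kernel):
  [0] read 0x29 idx=25: raw=0x2B007 flags P=1 W=1 U=1 S=0
  [1] read 0x2B idx=17: raw=0x2C007 flags P=1 W=1 U=1 S=0
  ⇒ phys 0x2C53F  [2 reads]
#1 VA=0x3A17EDE (r,kernel):
  [0] read 0x29 idx=29: raw=0x2D007 flags P=1 W=1 U=1 S=0
  [1] read 0x2D idx=23: raw=0x53006 flags P=0 W=1 U=1 S=0
  → PAGE_NOT_PRESENT  (2 entries read)

Access #0 PA: 0x2C53F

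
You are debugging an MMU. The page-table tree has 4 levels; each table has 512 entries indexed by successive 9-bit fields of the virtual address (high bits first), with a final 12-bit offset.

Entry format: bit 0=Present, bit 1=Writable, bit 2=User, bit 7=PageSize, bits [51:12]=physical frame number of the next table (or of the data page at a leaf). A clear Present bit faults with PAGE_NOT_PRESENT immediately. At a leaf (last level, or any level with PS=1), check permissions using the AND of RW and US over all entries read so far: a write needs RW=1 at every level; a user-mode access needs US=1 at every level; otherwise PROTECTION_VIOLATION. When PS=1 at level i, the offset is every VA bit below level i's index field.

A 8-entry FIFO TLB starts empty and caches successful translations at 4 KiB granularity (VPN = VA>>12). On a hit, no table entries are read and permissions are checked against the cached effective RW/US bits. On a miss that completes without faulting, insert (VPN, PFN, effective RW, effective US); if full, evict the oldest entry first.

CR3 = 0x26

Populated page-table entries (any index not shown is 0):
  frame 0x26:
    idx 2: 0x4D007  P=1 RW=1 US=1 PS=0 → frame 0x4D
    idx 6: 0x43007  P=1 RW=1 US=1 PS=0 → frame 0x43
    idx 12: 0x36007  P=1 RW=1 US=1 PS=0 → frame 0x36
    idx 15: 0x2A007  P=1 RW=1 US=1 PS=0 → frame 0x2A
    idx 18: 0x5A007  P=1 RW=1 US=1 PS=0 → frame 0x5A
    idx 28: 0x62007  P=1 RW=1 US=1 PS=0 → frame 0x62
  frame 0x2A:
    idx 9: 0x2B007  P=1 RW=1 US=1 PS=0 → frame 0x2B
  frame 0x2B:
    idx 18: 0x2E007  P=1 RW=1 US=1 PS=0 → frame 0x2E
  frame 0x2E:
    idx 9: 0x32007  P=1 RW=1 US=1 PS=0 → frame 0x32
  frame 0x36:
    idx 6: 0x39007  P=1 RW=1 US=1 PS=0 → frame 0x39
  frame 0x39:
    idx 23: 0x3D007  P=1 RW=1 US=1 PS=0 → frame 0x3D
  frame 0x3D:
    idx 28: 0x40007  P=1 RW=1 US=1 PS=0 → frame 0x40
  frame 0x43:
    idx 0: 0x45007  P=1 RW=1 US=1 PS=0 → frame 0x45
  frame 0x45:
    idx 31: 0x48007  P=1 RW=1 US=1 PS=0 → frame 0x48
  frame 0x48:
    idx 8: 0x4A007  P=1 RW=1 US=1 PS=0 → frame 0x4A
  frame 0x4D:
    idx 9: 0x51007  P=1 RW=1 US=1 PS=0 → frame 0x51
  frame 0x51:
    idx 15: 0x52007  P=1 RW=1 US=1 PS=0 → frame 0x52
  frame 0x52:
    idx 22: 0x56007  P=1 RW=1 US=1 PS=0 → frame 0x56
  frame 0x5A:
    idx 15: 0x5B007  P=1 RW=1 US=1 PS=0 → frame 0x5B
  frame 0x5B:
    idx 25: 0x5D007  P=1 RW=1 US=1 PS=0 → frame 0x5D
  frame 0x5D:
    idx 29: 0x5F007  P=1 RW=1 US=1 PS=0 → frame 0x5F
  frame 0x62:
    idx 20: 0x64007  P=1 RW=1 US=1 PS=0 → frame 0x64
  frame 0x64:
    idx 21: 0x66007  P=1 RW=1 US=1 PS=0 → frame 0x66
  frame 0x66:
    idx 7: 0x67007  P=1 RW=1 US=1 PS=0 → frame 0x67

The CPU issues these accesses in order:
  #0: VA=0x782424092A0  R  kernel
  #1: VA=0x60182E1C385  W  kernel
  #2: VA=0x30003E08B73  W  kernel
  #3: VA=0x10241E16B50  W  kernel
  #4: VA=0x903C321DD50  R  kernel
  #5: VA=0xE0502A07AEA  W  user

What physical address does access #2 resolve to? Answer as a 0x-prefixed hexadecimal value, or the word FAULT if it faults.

Walk each access:
#0 VA=0x782424092A0 (r,kernel):
  L0: frame=0x26 idx=15 entry=0x2A007 [P=1 RW=1 US=1 PS=0]
  L1: frame=0x2A idx=9 entry=0x2B007 [P=1 RW=1 US=1 PS=0]
  L2: frame=0x2B idx=18 entry=0x2E007 [P=1 RW=1 US=1 PS=0]
  L3: frame=0x2E idx=9 entry=0x32007 [P=1 RW=1 US=1 PS=0]
  ✓ 0x322A0  — 4 lookups
#1 VA=0x60182E1C385 (w,kernel):
  L0: frame=0x26 idx=12 entry=0x36007 [P=1 RW=1 US=1 PS=0]
  L1: frame=0x36 idx=6 entry=0x39007 [P=1 RW=1 US=1 PS=0]
  L2: frame=0x39 idx=23 entry=0x3D007 [P=1 RW=1 US=1 PS=0]
  L3: frame=0x3D idx=28 entry=0x40007 [P=1 RW=1 US=1 PS=0]
  ✓ 0x40385  — 4 lookups
#2 VA=0x30003E08B73 (w,kernel):
  L0: frame=0x26 idx=6 entry=0x43007 [P=1 RW=1 US=1 PS=0]
  L1: frame=0x43 idx=0 entry=0x45007 [P=1 RW=1 US=1 PS=0]
  L2: frame=0x45 idx=31 entry=0x48007 [P=1 RW=1 US=1 PS=0]
  L3: frame=0x48 idx=8 entry=0x4A007 [P=1 RW=1 US=1 PS=0]
  ✓ 0x4AB73  — 4 lookups
#3 VA=0x10241E16B50 (w,kernel):
  L0: frame=0x26 idx=2 entry=0x4D007 [P=1 RW=1 US=1 PS=0]
  L1: frame=0x4D idx=9 entry=0x51007 [P=1 RW=1 US=1 PS=0]
  L2: frame=0x51 idx=15 entry=0x52007 [P=1 RW=1 US=1 PS=0]
  L3: frame=0x52 idx=22 entry=0x56007 [P=1 RW=1 US=1 PS=0]
  ✓ 0x56B50  — 4 lookups
#4 VA=0x903C321DD50 (r,kernel):
  L0: frame=0x26 idx=18 entry=0x5A007 [P=1 RW=1 US=1 PS=0]
  L1: frame=0x5A idx=15 entry=0x5B007 [P=1 RW=1 US=1 PS=0]
  L2: frame=0x5B idx=25 entry=0x5D007 [P=1 RW=1 US=1 PS=0]
  L3: frame=0x5D idx=29 entry=0x5F007 [P=1 RW=1 US=1 PS=0]
  ✓ 0x5FD50  — 4 lookups
#5 VA=0xE0502A07AEA (w,user):
  L0: frame=0x26 idx=28 entry=0x62007 [P=1 RW=1 US=1 PS=0]
  L1: frame=0x62 idx=20 entry=0x64007 [P=1 RW=1 US=1 PS=0]
  L2: frame=0x64 idx=21 entry=0x66007 [P=1 RW=1 US=1 PS=0]
  L3: frame=0x66 idx=7 entry=0x67007 [P=1 RW=1 US=1 PS=0]
  ✓ 0x67AEA  — 4 lookups

Access #2 PA: 0x4AB73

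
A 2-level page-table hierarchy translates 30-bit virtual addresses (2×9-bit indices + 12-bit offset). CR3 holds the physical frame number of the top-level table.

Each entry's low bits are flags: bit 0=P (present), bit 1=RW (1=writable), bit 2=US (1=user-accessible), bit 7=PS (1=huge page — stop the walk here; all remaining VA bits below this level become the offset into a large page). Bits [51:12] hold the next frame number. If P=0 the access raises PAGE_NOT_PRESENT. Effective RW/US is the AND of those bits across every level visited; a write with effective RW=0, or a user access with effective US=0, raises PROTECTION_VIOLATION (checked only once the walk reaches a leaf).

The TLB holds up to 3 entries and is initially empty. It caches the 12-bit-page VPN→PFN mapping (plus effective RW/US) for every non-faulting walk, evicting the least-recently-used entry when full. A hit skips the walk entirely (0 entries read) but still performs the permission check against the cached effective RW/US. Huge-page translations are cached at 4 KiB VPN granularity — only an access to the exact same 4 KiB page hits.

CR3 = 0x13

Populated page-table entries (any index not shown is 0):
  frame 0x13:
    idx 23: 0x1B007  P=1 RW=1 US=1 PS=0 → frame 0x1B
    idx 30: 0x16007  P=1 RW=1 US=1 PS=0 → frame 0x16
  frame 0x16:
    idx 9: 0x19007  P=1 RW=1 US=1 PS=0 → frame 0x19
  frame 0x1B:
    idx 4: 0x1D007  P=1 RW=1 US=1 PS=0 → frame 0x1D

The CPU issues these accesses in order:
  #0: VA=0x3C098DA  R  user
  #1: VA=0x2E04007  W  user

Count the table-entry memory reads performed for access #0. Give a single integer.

Trace:
#0 VA=0x3C098DA (r,user):
  lvl0: tbl 0x13, slot 30 ⇒ 0x16007 (P1/RW1/US1/PS0)
  lvl1: tbl 0x16, slot 9 ⇒ 0x19007 (P1/RW1/US1/PS0)
  ⇒ phys 0x198DA  [2 reads]
#1 VA=0x2E04007 (w,user):
  lvl0: tbl 0x13, slot 23 ⇒ 0x1B007 (P1/RW1/US1/PS0)
  lvl1: tbl 0x1B, slot 4 ⇒ 0x1D007 (P1/RW1/US1/PS0)
  ⇒ phys 0x1D007  [2 reads]

Entries read for #0: 2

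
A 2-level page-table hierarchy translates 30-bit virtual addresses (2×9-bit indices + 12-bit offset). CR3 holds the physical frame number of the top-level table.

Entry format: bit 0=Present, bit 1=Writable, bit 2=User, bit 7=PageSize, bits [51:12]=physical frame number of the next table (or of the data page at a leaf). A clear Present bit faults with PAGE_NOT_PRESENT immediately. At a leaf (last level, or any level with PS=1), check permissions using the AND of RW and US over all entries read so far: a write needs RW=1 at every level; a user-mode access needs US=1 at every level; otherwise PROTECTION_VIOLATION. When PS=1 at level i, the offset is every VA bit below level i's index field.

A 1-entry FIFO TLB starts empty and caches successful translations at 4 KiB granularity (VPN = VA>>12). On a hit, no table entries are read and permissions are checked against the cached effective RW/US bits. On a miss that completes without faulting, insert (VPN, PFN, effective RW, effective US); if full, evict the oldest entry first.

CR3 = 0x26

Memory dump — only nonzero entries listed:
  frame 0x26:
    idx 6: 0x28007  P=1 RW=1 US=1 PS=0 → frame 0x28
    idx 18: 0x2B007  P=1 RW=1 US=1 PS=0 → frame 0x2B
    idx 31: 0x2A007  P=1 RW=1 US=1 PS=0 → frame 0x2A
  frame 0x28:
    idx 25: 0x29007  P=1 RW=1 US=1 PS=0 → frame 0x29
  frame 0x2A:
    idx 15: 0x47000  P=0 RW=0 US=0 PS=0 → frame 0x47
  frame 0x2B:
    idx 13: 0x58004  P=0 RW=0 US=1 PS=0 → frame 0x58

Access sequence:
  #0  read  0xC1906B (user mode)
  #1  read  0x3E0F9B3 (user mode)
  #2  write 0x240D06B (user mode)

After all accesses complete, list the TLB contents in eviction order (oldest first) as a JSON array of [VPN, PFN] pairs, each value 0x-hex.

Trace:
#0 VA=0xC1906B (r,user):
  [0] read 0x26 idx=6: raw=0x28007 flags P=1 W=1 U=1 S=0
  [1] read 0x28 idx=25: raw=0x29007 flags P=1 W=1 U=1 S=0
  ✓ 0x2906B  — 2 lookups
#1 VA=0x3E0F9B3 (r,user):
  [0] read 0x26 idx=31: raw=0x2A007 flags P=1 W=1 U=1 S=0
  [1] read 0x2A idx=15: raw=0x47000 flags P=0 W=0 U=0 S=0
  → PAGE_NOT_PRESENT  (2 entries read)
#2 VA=0x240D06B (w,user):
  [0] read 0x26 idx=18: raw=0x2B007 flags P=1 W=1 U=1 S=0
  [1] read 0x2B idx=13: raw=0x58004 flags P=0 W=0 U=1 S=0
  → PAGE_NOT_PRESENT  (2 entries read)

TLB: [["0xC19", "0x29"]]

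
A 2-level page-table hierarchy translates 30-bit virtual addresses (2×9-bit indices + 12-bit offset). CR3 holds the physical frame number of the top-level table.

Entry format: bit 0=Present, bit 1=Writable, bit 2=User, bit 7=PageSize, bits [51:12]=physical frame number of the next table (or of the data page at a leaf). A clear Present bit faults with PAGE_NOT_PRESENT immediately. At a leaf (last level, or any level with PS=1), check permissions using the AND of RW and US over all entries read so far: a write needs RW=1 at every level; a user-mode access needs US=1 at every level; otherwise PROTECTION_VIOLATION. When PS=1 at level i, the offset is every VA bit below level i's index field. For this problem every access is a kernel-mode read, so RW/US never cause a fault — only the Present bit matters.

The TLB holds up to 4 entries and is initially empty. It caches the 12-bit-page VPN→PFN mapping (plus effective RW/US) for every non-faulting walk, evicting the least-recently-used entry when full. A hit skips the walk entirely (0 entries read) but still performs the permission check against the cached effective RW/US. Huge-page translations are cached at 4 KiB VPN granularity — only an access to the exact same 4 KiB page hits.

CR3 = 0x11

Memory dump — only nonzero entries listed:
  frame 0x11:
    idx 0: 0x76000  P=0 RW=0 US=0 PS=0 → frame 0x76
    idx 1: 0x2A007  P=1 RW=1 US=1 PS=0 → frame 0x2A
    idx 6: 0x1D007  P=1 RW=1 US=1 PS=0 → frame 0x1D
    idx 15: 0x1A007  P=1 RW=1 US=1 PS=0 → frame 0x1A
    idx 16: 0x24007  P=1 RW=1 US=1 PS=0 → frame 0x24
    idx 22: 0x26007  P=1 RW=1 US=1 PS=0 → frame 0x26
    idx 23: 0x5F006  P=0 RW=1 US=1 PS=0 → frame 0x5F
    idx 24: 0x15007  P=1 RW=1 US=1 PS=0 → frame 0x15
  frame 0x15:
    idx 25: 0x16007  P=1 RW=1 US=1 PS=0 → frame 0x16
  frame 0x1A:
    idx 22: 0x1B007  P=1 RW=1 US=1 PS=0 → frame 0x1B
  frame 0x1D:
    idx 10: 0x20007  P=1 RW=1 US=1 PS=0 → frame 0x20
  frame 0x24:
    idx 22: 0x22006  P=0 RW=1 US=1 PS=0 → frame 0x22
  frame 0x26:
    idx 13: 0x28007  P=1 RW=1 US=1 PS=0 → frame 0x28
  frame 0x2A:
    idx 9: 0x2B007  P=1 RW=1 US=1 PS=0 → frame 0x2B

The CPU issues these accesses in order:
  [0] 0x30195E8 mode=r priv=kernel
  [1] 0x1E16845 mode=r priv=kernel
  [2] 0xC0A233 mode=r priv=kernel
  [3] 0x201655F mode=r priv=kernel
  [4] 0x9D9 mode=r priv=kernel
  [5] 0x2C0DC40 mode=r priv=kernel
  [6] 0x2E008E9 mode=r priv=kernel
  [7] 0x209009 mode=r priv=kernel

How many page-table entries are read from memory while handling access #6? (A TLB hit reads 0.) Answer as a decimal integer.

Per-access translation:
#0 VA=0x30195E8 (r,kernel):
  L0 @0x11[24] → 0x15007  P=1,RW=1,US=1,PS=0
  L1 @0x15[25] → 0x16007  P=1,RW=1,US=1,PS=0
  ⇒ phys 0x165E8  [2 reads]
#1 VA=0x1E16845 (r,kernel):
  L0 @0x11[15] → 0x1A007  P=1,RW=1,US=1,PS=0
  L1 @0x1A[22] → 0x1B007  P=1,RW=1,US=1,PS=0
  ⇒ phys 0x1B845  [2 reads]
#2 VA=0xC0A233 (r,kernel):
  L0 @0x11[6] → 0x1D007  P=1,RW=1,US=1,PS=0
  L1 @0x1D[10] → 0x20007  P=1,RW=1,US=1,PS=0
  ⇒ phys 0x20233  [2 reads]
#3 VA=0x201655F (r,kernel):
  L0 @0x11[16] → 0x24007  P=1,RW=1,US=1,PS=0
  L1 @0x24[22] → 0x22006  P=0,RW=1,US=1,PS=0
  ✗ PAGE_NOT_PRESENT  [2 reads]
#4 VA=0x9D9 (r,kernel):
  L0 @0x11[0] → 0x76000  P=0,RW=0,US=0,PS=0
  ✗ PAGE_NOT_PRESENT  [1 reads]
#5 VA=0x2C0DC40 (r,kernel):
  L0 @0x11[22] → 0x26007  P=1,RW=1,US=1,PS=0
  L1 @0x26[13] → 0x28007  P=1,RW=1,US=1,PS=0
  ⇒ phys 0x28C40  [2 reads]
#6 VA=0x2E008E9 (r,kernel):
  L0 @0x11[23] → 0x5F006  P=0,RW=1,US=1,PS=0
  ✗ PAGE_NOT_PRESENT  [1 reads]
#7 VA=0x209009 (r,kernel):
  L0 @0x11[1] → 0x2A007  P=1,RW=1,US=1,PS=0
  L1 @0x2A[9] → 0x2B007  P=1,RW=1,US=1,PS=0
  ⇒ phys 0x2B009  [2 reads]

Entries read for #6: 1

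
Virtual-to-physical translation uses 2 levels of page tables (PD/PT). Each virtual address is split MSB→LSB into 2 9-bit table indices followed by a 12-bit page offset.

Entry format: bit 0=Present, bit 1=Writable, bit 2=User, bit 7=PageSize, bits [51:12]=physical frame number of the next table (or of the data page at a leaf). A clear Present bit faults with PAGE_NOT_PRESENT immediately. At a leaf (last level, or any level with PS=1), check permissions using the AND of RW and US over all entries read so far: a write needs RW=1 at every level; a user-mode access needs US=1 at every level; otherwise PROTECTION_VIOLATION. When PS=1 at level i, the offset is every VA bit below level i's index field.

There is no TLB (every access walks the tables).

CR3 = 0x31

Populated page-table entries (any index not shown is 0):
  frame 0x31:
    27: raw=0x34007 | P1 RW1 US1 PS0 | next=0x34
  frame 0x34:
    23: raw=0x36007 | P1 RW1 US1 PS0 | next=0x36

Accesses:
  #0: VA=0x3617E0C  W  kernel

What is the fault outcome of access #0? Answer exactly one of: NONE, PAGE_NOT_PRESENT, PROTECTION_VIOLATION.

Per-access translation:
#0 VA=0x3617E0C (w,kernel):
  L0: frame=0x31 idx=27 entry=0x34007 [P=1 RW=1 US=1 PS=0]
  L1: frame=0x34 idx=23 entry=0x36007 [P=1 RW=1 US=1 PS=0]
  ✓ 0x36E0C  — 2 lookups

Access #0 fault: NONE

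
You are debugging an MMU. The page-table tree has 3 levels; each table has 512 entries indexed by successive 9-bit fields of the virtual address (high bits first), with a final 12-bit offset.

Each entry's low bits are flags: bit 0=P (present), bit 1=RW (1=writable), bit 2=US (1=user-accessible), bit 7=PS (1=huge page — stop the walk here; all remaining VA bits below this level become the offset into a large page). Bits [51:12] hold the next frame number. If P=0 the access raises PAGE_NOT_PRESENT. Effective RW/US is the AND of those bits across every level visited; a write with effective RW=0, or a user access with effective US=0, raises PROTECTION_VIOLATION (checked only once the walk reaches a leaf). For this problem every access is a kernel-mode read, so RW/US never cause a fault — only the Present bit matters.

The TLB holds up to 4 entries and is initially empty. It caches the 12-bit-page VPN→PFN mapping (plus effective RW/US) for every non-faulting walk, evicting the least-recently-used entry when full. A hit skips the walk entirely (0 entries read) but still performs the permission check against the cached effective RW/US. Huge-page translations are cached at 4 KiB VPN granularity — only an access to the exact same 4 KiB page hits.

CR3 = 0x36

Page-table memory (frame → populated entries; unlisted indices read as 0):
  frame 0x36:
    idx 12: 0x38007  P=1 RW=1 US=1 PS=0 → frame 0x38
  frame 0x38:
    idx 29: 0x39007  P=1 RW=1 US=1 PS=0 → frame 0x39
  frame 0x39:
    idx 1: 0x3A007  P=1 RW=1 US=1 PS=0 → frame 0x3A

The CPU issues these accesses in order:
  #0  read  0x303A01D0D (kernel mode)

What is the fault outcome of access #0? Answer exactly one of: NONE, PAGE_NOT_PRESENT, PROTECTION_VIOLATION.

Walk each access:
#0 VA=0x303A01D0D (r,kernel):
  L0 @0x36[12] → 0x38007  P=1,RW=1,US=1,PS=0
  L1 @0x38[29] → 0x39007  P=1,RW=1,US=1,PS=0
  L2 @0x39[1] → 0x3A007  P=1,RW=1,US=1,PS=0
  ⇒ phys 0x3AD0D  [3 reads]

Access #0 fault: NONE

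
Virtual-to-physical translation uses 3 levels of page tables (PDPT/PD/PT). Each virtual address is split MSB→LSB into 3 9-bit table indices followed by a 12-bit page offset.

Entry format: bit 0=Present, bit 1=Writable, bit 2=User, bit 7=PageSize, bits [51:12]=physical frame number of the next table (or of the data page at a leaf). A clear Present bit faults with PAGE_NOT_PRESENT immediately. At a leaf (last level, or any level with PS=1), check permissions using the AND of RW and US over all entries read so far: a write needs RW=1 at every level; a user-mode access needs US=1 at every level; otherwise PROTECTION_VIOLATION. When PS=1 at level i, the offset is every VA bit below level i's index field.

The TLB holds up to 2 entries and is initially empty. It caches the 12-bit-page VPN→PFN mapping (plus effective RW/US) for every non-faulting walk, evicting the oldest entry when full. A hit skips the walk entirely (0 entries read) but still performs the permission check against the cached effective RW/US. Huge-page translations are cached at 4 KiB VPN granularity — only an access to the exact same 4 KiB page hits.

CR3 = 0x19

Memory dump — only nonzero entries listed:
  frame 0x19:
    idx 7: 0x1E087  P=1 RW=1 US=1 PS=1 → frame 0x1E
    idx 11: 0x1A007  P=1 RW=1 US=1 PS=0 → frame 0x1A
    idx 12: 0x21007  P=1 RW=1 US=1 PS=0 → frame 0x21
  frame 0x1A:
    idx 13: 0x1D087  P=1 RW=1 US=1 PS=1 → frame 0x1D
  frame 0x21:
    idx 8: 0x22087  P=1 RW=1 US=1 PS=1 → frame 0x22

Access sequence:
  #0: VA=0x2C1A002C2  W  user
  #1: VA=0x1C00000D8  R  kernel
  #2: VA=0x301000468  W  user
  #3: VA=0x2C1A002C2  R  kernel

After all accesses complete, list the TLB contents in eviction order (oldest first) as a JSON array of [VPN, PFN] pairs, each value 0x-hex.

Per-access translation:
#0 VA=0x2C1A002C2 (w,user):
  L0 @0x19[11] → 0x1A007  P=1,RW=1,US=1,PS=0
  L1 @0x1A[13] → 0x1D087  P=1,RW=1,US=1,PS=1
  → PA=0x1D2C2 (huge @L1)  (2 entries read)
#1 VA=0x1C00000D8 (r,kernel):
  L0 @0x19[7] → 0x1E087  P=1,RW=1,US=1,PS=1
  → PA=0x1E0D8 (huge @L0)  (1 entries read)
#2 VA=0x301000468 (w,user):
  L0 @0x19[12] → 0x21007  P=1,RW=1,US=1,PS=0
  L1 @0x21[8] → 0x22087  P=1,RW=1,US=1,PS=1
  → PA=0x22468 (huge @L1)  (2 entries read)
#3 VA=0x2C1A002C2 (r,kernel):
  L0 @0x19[11] → 0x1A007  P=1,RW=1,US=1,PS=0
  L1 @0x1A[13] → 0x1D087  P=1,RW=1,US=1,PS=1
  → PA=0x1D2C2 (huge @L1)  (2 entries read)

TLB: [["0x301000", "0x22"], ["0x2C1A00", "0x1D"]]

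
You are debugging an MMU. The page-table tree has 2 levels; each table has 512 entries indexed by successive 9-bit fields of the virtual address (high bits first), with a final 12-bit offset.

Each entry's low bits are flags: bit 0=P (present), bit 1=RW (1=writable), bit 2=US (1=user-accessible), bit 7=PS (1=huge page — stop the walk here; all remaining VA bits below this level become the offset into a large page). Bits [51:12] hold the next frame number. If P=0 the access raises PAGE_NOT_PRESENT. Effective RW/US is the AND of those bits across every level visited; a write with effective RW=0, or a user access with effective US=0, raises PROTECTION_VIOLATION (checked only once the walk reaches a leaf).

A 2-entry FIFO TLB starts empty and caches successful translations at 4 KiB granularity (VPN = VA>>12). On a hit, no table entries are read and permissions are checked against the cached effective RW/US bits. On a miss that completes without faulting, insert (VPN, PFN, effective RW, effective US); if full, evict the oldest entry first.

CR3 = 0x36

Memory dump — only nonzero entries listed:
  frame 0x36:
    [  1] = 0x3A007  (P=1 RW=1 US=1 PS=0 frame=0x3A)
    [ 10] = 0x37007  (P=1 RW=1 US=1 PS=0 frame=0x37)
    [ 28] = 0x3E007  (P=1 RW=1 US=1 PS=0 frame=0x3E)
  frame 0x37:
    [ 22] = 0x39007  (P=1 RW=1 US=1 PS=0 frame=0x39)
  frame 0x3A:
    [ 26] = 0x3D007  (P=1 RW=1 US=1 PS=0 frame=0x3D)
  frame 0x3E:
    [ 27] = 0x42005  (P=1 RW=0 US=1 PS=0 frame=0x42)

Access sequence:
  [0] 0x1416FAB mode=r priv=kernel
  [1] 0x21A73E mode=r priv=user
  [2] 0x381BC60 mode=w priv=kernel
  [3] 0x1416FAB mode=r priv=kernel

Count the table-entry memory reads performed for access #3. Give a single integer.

Trace:
#0 VA=0x1416FAB (r,kernel):
  L0: frame=0x36 idx=10 entry=0x37007 [P=1 RW=1 US=1 PS=0]
  L1: frame=0x37 idx=22 entry=0x39007 [P=1 RW=1 US=1 PS=0]
  ⇒ phys 0x39FAB  [2 reads]
#1 VA=0x21A73E (r,user):
  L0: frame=0x36 idx=1 entry=0x3A007 [P=1 RW=1 US=1 PS=0]
  L1: frame=0x3A idx=26 entry=0x3D007 [P=1 RW=1 US=1 PS=0]
  ⇒ phys 0x3D73E  [2 reads]
#2 VA=0x381BC60 (w,kernel):
  L0: frame=0x36 idx=28 entry=0x3E007 [P=1 RW=1 US=1 PS=0]
  L1: frame=0x3E idx=27 entry=0x42005 [P=1 RW=0 US=1 PS=0]
  ⇒ fault: PROTECTION_VIOLATION  — 2 lookups
#3 VA=0x1416FAB (r,kernel):
  TLB hit vpn=0x1416 → PA=0x39FAB

Entries read for #3: 0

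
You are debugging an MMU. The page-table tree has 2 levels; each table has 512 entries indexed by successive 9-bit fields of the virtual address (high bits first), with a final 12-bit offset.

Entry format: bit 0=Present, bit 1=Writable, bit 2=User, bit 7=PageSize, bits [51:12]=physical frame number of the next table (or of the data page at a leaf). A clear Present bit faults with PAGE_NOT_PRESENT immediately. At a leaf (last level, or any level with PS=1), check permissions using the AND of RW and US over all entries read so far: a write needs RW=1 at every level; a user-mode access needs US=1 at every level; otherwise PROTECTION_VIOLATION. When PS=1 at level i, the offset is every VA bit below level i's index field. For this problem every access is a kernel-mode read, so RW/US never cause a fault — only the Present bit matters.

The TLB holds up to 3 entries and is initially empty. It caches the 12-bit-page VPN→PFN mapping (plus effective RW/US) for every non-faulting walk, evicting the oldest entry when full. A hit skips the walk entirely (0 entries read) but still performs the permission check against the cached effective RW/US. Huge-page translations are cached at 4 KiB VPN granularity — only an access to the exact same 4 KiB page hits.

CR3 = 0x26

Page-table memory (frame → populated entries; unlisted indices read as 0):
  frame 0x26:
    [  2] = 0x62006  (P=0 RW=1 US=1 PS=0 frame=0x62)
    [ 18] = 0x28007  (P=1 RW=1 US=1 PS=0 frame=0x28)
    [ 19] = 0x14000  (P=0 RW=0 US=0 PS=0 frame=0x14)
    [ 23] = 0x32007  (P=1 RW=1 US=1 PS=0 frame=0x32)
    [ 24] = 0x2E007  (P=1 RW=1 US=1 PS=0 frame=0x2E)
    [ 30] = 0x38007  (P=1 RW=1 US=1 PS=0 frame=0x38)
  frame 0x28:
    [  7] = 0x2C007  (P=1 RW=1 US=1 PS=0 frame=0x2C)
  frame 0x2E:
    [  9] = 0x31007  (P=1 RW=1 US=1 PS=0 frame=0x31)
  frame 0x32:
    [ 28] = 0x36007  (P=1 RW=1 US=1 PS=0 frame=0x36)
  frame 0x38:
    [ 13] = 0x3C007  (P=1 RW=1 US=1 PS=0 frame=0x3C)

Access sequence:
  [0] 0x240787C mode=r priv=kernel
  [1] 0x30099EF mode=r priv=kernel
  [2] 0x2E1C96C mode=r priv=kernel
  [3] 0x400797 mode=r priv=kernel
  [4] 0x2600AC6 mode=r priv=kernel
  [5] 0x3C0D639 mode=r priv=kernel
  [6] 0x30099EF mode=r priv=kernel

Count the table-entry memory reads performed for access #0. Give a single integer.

Per-access translation:
#0 VA=0x240787C (r,kernel):
  [0] read 0x26 idx=18: raw=0x28007 flags P=1 W=1 U=1 S=0
  [1] read 0x28 idx=7: raw=0x2C007 flags P=1 W=1 U=1 S=0
  → PA=0x2C87C  (2 entries read)
#1 VA=0x30099EF (r,kernel):
  [0] read 0x26 idx=24: raw=0x2E007 flags P=1 W=1 U=1 S=0
  [1] read 0x2E idx=9: raw=0x31007 flags P=1 W=1 U=1 S=0
  → PA=0x319EF  (2 entries read)
#2 VA=0x2E1C96C (r,kernel):
  [0] read 0x26 idx=23: raw=0x32007 flags P=1 W=1 U=1 S=0
  [1] read 0x32 idx=28: raw=0x36007 flags P=1 W=1 U=1 S=0
  → PA=0x3696C  (2 entries read)
#3 VA=0x400797 (r,kernel):
  [0] read 0x26 idx=2: raw=0x62006 flags P=0 W=1 U=1 S=0
  → PAGE_NOT_PRESENT  (1 entries read)
#4 VA=0x2600AC6 (r,kernel):
  [0] read 0x26 idx=19: raw=0x14000 flags P=0 W=0 U=0 S=0
  → PAGE_NOT_PRESENT  (1 entries read)
#5 VA=0x3C0D639 (r,kernel):
  [0] read 0x26 idx=30: raw=0x38007 flags P=1 W=1 U=1 S=0
  [1] read 0x38 idx=13: raw=0x3C007 flags P=1 W=1 U=1 S=0
  → PA=0x3C639  (2 entries read)
#6 VA=0x30099EF (r,kernel):
  TLB hit vpn=0x3009 → PA=0x319EF

Entries read for #0: 2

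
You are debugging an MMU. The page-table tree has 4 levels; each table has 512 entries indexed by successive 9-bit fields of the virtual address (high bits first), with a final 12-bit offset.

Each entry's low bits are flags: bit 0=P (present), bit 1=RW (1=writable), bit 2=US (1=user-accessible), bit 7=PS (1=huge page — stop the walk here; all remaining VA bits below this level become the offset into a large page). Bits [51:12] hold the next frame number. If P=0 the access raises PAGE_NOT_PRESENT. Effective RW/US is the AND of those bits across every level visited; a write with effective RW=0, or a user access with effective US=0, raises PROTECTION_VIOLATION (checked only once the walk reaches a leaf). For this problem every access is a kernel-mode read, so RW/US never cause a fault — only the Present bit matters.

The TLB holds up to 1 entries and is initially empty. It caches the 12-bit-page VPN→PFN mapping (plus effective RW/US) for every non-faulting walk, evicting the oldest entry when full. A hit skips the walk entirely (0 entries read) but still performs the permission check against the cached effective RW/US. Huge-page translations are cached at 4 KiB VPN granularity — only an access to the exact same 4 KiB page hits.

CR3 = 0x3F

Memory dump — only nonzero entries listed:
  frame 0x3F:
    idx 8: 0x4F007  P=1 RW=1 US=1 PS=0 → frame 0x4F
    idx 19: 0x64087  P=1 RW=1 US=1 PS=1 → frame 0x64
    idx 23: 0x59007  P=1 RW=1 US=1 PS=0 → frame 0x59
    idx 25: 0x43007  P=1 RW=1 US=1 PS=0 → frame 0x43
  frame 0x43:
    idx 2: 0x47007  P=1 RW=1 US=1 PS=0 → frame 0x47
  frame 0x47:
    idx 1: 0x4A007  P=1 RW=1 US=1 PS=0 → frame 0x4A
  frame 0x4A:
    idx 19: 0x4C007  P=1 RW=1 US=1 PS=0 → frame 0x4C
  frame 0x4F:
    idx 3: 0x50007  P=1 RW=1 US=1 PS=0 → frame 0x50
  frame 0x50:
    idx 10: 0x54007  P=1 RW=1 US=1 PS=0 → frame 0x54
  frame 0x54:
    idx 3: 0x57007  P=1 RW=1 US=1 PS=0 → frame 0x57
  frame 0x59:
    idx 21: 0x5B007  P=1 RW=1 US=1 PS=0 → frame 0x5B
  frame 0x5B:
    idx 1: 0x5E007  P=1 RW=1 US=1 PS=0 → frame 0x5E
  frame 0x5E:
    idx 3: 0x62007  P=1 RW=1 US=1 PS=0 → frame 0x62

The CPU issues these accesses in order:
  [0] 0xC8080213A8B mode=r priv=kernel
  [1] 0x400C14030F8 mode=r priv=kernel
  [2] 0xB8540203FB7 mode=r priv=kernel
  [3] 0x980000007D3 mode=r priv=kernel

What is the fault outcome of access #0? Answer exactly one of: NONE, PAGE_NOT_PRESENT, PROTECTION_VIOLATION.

Walk each access:
#0 VA=0xC8080213A8B (r,kernel):
  L0 @0x3F[25] → 0x43007  P=1,RW=1,US=1,PS=0
  L1 @0x43[2] → 0x47007  P=1,RW=1,US=1,PS=0
  L2 @0x47[1] → 0x4A007  P=1,RW=1,US=1,PS=0
  L3 @0x4A[19] → 0x4C007  P=1,RW=1,US=1,PS=0
  ⇒ phys 0x4CA8B  [4 reads]
#1 VA=0x400C14030F8 (r,kernel):
  L0 @0x3F[8] → 0x4F007  P=1,RW=1,US=1,PS=0
  L1 @0x4F[3] → 0x50007  P=1,RW=1,US=1,PS=0
  L2 @0x50[10] → 0x54007  P=1,RW=1,US=1,PS=0
  L3 @0x54[3] → 0x57007  P=1,RW=1,US=1,PS=0
  ⇒ phys 0x570F8  [4 reads]
#2 VA=0xB8540203FB7 (r,kernel):
  L0 @0x3F[23] → 0x59007  P=1,RW=1,US=1,PS=0
  L1 @0x59[21] → 0x5B007  P=1,RW=1,US=1,PS=0
  L2 @0x5B[1] → 0x5E007  P=1,RW=1,US=1,PS=0
  L3 @0x5E[3] → 0x62007  P=1,RW=1,US=1,PS=0
  ⇒ phys 0x62FB7  [4 reads]
#3 VA=0x980000007D3 (r,kernel):
  L0 @0x3F[19] → 0x64087  P=1,RW=1,US=1,PS=1
  ⇒ phys 0x647D3 (huge @L0)  [1 reads]

Access #0 fault: NONE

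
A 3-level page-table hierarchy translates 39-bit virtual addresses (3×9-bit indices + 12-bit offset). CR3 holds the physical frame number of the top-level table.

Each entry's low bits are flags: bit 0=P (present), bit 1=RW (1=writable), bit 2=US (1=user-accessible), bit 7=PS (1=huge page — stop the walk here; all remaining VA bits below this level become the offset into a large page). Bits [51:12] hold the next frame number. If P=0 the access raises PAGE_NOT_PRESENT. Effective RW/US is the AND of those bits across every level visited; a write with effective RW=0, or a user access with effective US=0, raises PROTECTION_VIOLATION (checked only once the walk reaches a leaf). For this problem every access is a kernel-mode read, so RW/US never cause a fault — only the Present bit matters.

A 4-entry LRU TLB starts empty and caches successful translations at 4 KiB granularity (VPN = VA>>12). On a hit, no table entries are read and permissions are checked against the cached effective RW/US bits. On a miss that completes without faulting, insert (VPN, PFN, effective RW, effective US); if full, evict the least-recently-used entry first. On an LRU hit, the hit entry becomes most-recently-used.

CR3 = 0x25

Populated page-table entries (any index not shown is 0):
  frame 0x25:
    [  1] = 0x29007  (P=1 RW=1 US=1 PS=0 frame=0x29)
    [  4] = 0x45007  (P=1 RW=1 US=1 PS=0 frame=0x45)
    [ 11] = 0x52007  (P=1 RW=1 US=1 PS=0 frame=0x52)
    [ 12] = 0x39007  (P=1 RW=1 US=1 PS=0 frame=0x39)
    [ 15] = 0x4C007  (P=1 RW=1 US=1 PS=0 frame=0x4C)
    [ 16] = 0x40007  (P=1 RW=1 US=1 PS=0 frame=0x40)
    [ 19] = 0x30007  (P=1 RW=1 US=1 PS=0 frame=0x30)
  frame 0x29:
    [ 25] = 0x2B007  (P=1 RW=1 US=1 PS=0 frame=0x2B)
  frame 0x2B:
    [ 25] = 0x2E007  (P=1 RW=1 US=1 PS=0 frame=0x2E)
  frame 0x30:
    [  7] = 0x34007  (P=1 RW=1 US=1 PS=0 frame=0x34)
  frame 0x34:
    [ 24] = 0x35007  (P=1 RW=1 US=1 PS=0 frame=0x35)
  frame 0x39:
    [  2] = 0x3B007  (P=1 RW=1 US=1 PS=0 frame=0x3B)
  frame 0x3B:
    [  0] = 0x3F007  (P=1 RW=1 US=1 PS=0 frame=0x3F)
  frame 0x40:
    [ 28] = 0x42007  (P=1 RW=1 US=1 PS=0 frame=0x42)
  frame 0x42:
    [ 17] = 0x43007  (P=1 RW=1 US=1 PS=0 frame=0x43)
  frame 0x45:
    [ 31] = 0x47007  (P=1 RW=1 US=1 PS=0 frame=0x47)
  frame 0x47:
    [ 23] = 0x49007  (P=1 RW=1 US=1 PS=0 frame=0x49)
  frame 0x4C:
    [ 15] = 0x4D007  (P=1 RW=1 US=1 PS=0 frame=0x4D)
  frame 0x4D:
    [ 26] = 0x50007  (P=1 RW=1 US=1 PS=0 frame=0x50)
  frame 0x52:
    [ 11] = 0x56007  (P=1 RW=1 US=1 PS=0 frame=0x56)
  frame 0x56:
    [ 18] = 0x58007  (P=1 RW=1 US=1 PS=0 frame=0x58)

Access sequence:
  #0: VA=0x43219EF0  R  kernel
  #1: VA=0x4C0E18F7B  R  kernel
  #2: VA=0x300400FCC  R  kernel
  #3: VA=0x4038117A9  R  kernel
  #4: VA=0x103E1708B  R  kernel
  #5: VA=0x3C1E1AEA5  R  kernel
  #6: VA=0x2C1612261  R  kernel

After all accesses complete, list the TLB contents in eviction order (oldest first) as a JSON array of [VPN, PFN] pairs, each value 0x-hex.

Walk each access:
#0 VA=0x43219EF0 (r,kernel):
  [0] read 0x25 idx=1: raw=0x29007 flags P=1 W=1 U=1 S=0
  [1] read 0x29 idx=25: raw=0x2B007 flags P=1 W=1 U=1 S=0
  [2] read 0x2B idx=25: raw=0x2E007 flags P=1 W=1 U=1 S=0
  ✓ 0x2EEF0  — 3 lookups
#1 VA=0x4C0E18F7B (r,kernel):
  [0] read 0x25 idx=19: raw=0x30007 flags P=1 W=1 U=1 S=0
  [1] read 0x30 idx=7: raw=0x34007 flags P=1 W=1 U=1 S=0
  [2] read 0x34 idx=24: raw=0x35007 flags P=1 W=1 U=1 S=0
  ✓ 0x35F7B  — 3 lookups
#2 VA=0x300400FCC (r,kernel):
  [0] read 0x25 idx=12: raw=0x39007 flags P=1 W=1 U=1 S=0
  [1] read 0x39 idx=2: raw=0x3B007 flags P=1 W=1 U=1 S=0
  [2] read 0x3B idx=0: raw=0x3F007 flags P=1 W=1 U=1 S=0
  ✓ 0x3FFCC  — 3 lookups
#3 VA=0x4038117A9 (r,kernel):
  [0] read 0x25 idx=16: raw=0x40007 flags P=1 W=1 U=1 S=0
  [1] read 0x40 idx=28: raw=0x42007 flags P=1 W=1 U=1 S=0
  [2] read 0x42 idx=17: raw=0x43007 flags P=1 W=1 U=1 S=0
  ✓ 0x437A9  — 3 lookups
#4 VA=0x103E1708B (r,kernel):
  [0] read 0x25 idx=4: raw=0x45007 flags P=1 W=1 U=1 S=0
  [1] read 0x45 idx=31: raw=0x47007 flags P=1 W=1 U=1 S=0
  [2] read 0x47 idx=23: raw=0x49007 flags P=1 W=1 U=1 S=0
  ✓ 0x4908B  — 3 lookups
#5 VA=0x3C1E1AEA5 (r,kernel):
  [0] read 0x25 idx=15: raw=0x4C007 flags P=1 W=1 U=1 S=0
  [1] read 0x4C idx=15: raw=0x4D007 flags P=1 W=1 U=1 S=0
  [2] read 0x4D idx=26: raw=0x50007 flags P=1 W=1 U=1 S=0
  ✓ 0x50EA5  — 3 lookups
#6 VA=0x2C1612261 (r,kernel):
  [0] read 0x25 idx=11: raw=0x52007 flags P=1 W=1 U=1 S=0
  [1] read 0x52 idx=11: raw=0x56007 flags P=1 W=1 U=1 S=0
  [2] read 0x56 idx=18: raw=0x58007 flags P=1 W=1 U=1 S=0
  ✓ 0x58261  — 3 lookups

TLB: [["0x403811", "0x43"], ["0x103E17", "0x49"], ["0x3C1E1A", "0x50"], ["0x2C1612", "0x58"]]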